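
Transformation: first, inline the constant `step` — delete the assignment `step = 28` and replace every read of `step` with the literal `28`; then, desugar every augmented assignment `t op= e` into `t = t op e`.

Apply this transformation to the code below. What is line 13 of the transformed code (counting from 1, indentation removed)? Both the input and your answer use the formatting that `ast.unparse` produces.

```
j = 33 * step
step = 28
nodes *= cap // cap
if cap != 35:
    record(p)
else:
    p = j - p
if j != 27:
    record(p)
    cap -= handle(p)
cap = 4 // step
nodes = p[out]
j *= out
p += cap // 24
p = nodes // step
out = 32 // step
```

p = p + cap // 24

Transformed code:
j = 33 * 28
nodes = nodes * (cap // cap)
if cap != 35:
    record(p)
else:
    p = j - p
if j != 27:
    record(p)
    cap = cap - handle(p)
cap = 4 // 28
nodes = p[out]
j = j * out
p = p + cap // 24
p = nodes // 28
out = 32 // 28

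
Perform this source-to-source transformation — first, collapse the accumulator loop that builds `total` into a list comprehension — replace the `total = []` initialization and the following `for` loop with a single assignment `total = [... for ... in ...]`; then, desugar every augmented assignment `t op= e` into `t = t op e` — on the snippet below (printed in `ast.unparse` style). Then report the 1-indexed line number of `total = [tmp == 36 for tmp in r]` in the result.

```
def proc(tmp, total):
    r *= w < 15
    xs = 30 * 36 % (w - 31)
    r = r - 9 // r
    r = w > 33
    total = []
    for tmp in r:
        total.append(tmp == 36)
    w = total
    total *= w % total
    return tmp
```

6

Transformed code:
def proc(tmp, total):
    r = r * (w < 15)
    xs = 30 * 36 % (w - 31)
    r = r - 9 // r
    r = w > 33
    total = [tmp == 36 for tmp in r]
    w = total
    total = total * (w % total)
    return tmp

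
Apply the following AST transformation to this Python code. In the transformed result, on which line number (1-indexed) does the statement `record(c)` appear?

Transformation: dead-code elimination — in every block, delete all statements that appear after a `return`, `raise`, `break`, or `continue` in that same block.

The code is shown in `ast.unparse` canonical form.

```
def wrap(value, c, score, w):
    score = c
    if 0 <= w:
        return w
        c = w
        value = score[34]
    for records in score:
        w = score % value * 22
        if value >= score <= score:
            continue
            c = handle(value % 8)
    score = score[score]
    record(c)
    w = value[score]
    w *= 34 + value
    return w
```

Transformed code:
def wrap(value, c, score, w):
    score = c
    if 0 <= w:
        return w
    for records in score:
        w = score % value * 22
        if value >= score <= score:
            continue
    score = score[score]
    record(c)
    w = value[score]
    w *= 34 + value
    return w

10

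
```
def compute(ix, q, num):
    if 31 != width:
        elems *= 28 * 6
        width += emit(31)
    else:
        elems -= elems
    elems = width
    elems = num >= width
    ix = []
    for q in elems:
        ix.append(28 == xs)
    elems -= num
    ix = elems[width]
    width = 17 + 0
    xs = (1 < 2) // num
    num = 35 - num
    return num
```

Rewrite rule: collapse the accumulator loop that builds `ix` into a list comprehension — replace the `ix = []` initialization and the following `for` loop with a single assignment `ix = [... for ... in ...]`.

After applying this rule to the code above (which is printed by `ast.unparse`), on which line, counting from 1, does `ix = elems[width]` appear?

Transformed code:
def compute(ix, q, num):
    if 31 != width:
        elems *= 28 * 6
        width += emit(31)
    else:
        elems -= elems
    elems = width
    elems = num >= width
    ix = [28 == xs for q in elems]
    elems -= num
    ix = elems[width]
    width = 17 + 0
    xs = (1 < 2) // num
    num = 35 - num
    return num

11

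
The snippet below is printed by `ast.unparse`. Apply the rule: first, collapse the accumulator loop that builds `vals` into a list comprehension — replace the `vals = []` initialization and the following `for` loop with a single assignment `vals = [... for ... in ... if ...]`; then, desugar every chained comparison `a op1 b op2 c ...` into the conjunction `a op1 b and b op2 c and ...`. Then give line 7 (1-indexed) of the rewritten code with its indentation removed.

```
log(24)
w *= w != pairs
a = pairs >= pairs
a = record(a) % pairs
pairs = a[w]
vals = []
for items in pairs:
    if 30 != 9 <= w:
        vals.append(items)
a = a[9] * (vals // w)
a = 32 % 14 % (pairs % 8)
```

Transformed code:
log(24)
w *= w != pairs
a = pairs >= pairs
a = record(a) % pairs
pairs = a[w]
vals = [items for items in pairs if 30 != 9 and 9 <= w]
a = a[9] * (vals // w)
a = 32 % 14 % (pairs % 8)

a = a[9] * (vals // w)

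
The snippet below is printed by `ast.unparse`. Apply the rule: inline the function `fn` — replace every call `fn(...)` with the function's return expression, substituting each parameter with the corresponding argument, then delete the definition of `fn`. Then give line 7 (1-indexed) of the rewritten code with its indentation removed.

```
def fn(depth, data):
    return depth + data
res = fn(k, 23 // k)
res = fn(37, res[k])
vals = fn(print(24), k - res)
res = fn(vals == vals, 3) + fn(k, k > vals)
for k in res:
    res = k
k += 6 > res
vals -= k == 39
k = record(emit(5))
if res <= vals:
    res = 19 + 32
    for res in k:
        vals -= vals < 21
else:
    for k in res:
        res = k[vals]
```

k += 6 > res

Transformed code:
res = k + 23 // k
res = 37 + res[k]
vals = print(24) + (k - res)
res = (vals == vals) + 3 + (k + (k > vals))
for k in res:
    res = k
k += 6 > res
vals -= k == 39
k = record(emit(5))
if res <= vals:
    res = 19 + 32
    for res in k:
        vals -= vals < 21
else:
    for k in res:
        res = k[vals]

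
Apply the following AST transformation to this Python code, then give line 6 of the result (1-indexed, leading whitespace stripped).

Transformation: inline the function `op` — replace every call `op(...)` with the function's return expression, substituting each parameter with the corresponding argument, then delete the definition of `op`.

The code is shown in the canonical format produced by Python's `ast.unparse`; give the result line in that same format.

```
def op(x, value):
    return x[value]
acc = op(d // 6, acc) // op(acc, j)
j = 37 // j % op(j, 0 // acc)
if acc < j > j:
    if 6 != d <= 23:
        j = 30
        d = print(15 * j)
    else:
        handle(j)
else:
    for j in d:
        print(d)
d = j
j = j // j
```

d = print(15 * j)

Transformed code:
acc = (d // 6)[acc] // acc[j]
j = 37 // j % j[0 // acc]
if acc < j > j:
    if 6 != d <= 23:
        j = 30
        d = print(15 * j)
    else:
        handle(j)
else:
    for j in d:
        print(d)
d = j
j = j // j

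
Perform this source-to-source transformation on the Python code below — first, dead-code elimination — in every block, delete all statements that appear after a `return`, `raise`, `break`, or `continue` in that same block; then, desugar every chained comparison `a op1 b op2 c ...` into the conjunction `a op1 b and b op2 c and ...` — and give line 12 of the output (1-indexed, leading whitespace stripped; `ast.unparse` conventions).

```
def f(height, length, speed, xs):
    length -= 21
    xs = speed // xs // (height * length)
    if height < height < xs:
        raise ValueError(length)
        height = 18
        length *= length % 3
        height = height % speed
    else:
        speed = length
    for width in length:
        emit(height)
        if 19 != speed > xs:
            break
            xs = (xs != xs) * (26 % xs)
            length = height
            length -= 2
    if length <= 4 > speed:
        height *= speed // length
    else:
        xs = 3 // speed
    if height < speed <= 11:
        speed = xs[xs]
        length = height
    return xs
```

if length <= 4 and 4 > speed:

Transformed code:
def f(height, length, speed, xs):
    length -= 21
    xs = speed // xs // (height * length)
    if height < height and height < xs:
        raise ValueError(length)
    else:
        speed = length
    for width in length:
        emit(height)
        if 19 != speed and speed > xs:
            break
    if length <= 4 and 4 > speed:
        height *= speed // length
    else:
        xs = 3 // speed
    if height < speed and speed <= 11:
        speed = xs[xs]
        length = height
    return xs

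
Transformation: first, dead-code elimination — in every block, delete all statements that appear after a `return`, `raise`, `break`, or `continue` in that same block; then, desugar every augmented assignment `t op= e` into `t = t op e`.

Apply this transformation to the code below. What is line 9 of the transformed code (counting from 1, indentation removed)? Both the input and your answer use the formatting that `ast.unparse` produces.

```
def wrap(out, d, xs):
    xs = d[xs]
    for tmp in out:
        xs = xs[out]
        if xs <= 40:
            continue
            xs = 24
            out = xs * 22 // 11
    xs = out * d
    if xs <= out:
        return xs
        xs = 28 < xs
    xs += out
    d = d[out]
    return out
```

Transformed code:
def wrap(out, d, xs):
    xs = d[xs]
    for tmp in out:
        xs = xs[out]
        if xs <= 40:
            continue
    xs = out * d
    if xs <= out:
        return xs
    xs = xs + out
    d = d[out]
    return out

return xs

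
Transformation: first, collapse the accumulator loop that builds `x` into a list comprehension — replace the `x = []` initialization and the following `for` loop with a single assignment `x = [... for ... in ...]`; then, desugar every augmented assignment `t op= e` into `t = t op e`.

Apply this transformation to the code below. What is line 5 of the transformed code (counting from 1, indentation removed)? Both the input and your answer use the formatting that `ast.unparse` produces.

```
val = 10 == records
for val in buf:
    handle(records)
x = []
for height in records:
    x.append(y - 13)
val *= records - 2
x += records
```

Transformed code:
val = 10 == records
for val in buf:
    handle(records)
x = [y - 13 for height in records]
val = val * (records - 2)
x = x + records

val = val * (records - 2)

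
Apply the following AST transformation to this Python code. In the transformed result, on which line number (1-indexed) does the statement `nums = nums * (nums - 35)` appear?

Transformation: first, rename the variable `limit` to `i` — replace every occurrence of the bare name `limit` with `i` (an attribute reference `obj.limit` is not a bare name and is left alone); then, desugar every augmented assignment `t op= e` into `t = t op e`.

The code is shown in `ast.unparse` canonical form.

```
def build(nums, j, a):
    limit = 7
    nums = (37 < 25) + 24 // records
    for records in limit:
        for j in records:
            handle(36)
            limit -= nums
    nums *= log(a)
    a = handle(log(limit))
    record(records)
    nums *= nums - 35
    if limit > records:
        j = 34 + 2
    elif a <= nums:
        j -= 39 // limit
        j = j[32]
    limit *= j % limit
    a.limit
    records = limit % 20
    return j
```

Transformed code:
def build(nums, j, a):
    i = 7
    nums = (37 < 25) + 24 // records
    for records in i:
        for j in records:
            handle(36)
            i = i - nums
    nums = nums * log(a)
    a = handle(log(i))
    record(records)
    nums = nums * (nums - 35)
    if i > records:
        j = 34 + 2
    elif a <= nums:
        j = j - 39 // i
        j = j[32]
    i = i * (j % i)
    a.limit
    records = i % 20
    return j

11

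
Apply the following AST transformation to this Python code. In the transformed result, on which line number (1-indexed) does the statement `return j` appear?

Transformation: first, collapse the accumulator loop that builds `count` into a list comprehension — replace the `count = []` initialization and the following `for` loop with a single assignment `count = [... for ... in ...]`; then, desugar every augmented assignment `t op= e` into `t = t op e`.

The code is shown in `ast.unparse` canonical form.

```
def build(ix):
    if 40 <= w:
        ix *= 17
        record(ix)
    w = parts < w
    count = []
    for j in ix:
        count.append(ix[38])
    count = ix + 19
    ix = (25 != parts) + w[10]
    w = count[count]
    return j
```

10

Transformed code:
def build(ix):
    if 40 <= w:
        ix = ix * 17
        record(ix)
    w = parts < w
    count = [ix[38] for j in ix]
    count = ix + 19
    ix = (25 != parts) + w[10]
    w = count[count]
    return j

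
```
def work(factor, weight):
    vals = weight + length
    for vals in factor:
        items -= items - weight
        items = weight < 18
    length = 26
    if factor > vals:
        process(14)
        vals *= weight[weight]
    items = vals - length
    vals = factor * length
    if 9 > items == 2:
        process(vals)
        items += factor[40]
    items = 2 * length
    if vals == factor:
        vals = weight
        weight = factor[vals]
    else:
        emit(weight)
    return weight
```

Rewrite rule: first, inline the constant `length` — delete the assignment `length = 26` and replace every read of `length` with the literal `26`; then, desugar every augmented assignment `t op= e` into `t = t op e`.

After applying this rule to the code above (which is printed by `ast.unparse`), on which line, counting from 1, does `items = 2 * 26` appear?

14

Transformed code:
def work(factor, weight):
    vals = weight + 26
    for vals in factor:
        items = items - (items - weight)
        items = weight < 18
    if factor > vals:
        process(14)
        vals = vals * weight[weight]
    items = vals - 26
    vals = factor * 26
    if 9 > items == 2:
        process(vals)
        items = items + factor[40]
    items = 2 * 26
    if vals == factor:
        vals = weight
        weight = factor[vals]
    else:
        emit(weight)
    return weight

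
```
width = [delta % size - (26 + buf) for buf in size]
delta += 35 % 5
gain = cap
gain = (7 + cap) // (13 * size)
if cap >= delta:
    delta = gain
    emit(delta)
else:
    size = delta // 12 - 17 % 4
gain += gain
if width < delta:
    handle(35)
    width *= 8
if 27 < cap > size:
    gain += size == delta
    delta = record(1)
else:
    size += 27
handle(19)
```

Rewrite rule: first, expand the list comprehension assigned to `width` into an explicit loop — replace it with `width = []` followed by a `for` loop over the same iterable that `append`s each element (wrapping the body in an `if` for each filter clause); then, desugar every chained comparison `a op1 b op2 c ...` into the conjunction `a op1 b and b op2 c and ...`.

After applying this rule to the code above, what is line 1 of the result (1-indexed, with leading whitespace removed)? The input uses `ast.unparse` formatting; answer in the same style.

Transformed code:
width = []
for buf in size:
    width.append(delta % size - (26 + buf))
delta += 35 % 5
gain = cap
gain = (7 + cap) // (13 * size)
if cap >= delta:
    delta = gain
    emit(delta)
else:
    size = delta // 12 - 17 % 4
gain += gain
if width < delta:
    handle(35)
    width *= 8
if 27 < cap and cap > size:
    gain += size == delta
    delta = record(1)
else:
    size += 27
handle(19)

width = []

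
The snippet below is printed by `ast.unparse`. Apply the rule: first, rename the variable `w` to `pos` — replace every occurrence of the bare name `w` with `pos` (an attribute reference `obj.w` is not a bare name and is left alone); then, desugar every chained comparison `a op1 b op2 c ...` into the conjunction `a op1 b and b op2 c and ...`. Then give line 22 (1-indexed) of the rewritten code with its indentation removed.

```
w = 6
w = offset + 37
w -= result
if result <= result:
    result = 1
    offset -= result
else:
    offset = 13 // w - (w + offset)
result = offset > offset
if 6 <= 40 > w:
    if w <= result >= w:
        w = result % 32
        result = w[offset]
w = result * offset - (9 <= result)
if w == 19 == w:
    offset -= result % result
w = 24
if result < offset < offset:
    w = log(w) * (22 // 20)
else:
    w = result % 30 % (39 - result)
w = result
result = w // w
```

pos = result

Transformed code:
pos = 6
pos = offset + 37
pos -= result
if result <= result:
    result = 1
    offset -= result
else:
    offset = 13 // pos - (pos + offset)
result = offset > offset
if 6 <= 40 and 40 > pos:
    if pos <= result and result >= pos:
        pos = result % 32
        result = pos[offset]
pos = result * offset - (9 <= result)
if pos == 19 and 19 == pos:
    offset -= result % result
pos = 24
if result < offset and offset < offset:
    pos = log(pos) * (22 // 20)
else:
    pos = result % 30 % (39 - result)
pos = result
result = pos // pos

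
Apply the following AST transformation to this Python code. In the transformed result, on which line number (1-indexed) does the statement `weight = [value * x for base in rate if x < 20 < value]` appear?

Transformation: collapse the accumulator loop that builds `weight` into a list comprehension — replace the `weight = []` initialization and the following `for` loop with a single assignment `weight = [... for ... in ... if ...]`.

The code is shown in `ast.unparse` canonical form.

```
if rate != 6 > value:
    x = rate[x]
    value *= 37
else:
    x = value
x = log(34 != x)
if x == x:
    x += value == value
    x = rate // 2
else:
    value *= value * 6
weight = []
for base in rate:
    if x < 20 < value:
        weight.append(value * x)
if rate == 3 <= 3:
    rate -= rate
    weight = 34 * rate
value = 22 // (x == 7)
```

12

Transformed code:
if rate != 6 > value:
    x = rate[x]
    value *= 37
else:
    x = value
x = log(34 != x)
if x == x:
    x += value == value
    x = rate // 2
else:
    value *= value * 6
weight = [value * x for base in rate if x < 20 < value]
if rate == 3 <= 3:
    rate -= rate
    weight = 34 * rate
value = 22 // (x == 7)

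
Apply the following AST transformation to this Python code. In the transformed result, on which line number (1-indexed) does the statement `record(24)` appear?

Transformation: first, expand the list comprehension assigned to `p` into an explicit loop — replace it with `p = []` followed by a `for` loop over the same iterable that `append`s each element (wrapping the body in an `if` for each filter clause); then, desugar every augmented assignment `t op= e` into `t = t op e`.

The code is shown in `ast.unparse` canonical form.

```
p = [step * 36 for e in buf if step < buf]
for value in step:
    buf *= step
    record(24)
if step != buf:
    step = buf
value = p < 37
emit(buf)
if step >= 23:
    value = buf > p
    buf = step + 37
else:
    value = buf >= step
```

Transformed code:
p = []
for e in buf:
    if step < buf:
        p.append(step * 36)
for value in step:
    buf = buf * step
    record(24)
if step != buf:
    step = buf
value = p < 37
emit(buf)
if step >= 23:
    value = buf > p
    buf = step + 37
else:
    value = buf >= step

7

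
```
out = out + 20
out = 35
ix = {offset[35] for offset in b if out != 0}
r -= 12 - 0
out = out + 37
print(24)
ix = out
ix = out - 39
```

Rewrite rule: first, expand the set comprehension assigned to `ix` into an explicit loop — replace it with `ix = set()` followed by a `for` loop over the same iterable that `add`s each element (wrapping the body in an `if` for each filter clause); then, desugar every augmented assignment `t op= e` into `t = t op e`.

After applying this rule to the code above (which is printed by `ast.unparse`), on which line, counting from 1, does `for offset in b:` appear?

4

Transformed code:
out = out + 20
out = 35
ix = set()
for offset in b:
    if out != 0:
        ix.add(offset[35])
r = r - (12 - 0)
out = out + 37
print(24)
ix = out
ix = out - 39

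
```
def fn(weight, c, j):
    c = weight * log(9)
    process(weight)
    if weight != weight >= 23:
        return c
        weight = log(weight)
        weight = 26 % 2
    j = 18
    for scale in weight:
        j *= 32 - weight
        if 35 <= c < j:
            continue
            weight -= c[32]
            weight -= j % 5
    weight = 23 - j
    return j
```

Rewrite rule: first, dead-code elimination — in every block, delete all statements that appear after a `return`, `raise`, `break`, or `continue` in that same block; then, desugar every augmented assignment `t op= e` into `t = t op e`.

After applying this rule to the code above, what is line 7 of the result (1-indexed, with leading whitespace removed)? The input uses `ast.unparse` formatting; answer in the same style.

Transformed code:
def fn(weight, c, j):
    c = weight * log(9)
    process(weight)
    if weight != weight >= 23:
        return c
    j = 18
    for scale in weight:
        j = j * (32 - weight)
        if 35 <= c < j:
            continue
    weight = 23 - j
    return j

for scale in weight:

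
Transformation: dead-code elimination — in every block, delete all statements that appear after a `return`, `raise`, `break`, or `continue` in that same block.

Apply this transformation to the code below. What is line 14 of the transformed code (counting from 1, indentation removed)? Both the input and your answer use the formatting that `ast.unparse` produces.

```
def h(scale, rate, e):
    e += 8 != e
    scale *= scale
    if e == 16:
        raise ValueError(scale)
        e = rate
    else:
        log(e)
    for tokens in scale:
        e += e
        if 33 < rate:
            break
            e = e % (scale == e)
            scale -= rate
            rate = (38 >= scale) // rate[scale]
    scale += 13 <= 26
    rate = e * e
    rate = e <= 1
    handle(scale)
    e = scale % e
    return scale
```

rate = e <= 1

Transformed code:
def h(scale, rate, e):
    e += 8 != e
    scale *= scale
    if e == 16:
        raise ValueError(scale)
    else:
        log(e)
    for tokens in scale:
        e += e
        if 33 < rate:
            break
    scale += 13 <= 26
    rate = e * e
    rate = e <= 1
    handle(scale)
    e = scale % e
    return scale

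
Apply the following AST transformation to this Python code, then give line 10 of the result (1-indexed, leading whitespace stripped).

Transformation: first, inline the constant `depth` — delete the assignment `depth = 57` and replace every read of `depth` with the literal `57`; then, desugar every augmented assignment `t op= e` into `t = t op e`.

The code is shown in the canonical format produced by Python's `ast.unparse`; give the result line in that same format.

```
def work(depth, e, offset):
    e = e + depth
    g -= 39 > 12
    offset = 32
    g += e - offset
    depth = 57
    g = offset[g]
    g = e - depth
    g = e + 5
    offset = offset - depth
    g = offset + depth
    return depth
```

g = offset + 57

Transformed code:
def work(depth, e, offset):
    e = e + 57
    g = g - (39 > 12)
    offset = 32
    g = g + (e - offset)
    g = offset[g]
    g = e - 57
    g = e + 5
    offset = offset - 57
    g = offset + 57
    return 57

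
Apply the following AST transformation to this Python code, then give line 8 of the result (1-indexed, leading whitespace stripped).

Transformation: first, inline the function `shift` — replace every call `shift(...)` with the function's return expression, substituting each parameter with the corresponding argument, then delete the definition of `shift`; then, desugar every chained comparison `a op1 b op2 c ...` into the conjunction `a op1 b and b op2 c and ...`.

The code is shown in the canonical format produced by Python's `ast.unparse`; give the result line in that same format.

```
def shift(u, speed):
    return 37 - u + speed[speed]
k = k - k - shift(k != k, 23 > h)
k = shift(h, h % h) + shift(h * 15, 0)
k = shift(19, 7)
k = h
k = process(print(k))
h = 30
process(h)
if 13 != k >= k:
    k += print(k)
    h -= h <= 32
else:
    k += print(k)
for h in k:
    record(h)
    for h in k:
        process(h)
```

if 13 != k and k >= k:

Transformed code:
k = k - k - (37 - (k != k) + (23 > h)[23 > h])
k = 37 - h + (h % h)[h % h] + (37 - h * 15 + 0[0])
k = 37 - 19 + 7[7]
k = h
k = process(print(k))
h = 30
process(h)
if 13 != k and k >= k:
    k += print(k)
    h -= h <= 32
else:
    k += print(k)
for h in k:
    record(h)
    for h in k:
        process(h)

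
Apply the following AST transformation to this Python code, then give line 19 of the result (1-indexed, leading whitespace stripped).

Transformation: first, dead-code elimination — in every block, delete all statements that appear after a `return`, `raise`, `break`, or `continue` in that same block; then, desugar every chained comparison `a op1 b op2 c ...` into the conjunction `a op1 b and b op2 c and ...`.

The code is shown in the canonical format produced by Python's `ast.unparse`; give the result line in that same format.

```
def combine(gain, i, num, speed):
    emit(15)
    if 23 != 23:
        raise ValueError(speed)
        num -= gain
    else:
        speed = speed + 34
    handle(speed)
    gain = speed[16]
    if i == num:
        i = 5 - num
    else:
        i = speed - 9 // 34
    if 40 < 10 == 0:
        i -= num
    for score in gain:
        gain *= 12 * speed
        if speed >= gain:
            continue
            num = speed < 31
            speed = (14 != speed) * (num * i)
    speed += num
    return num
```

Transformed code:
def combine(gain, i, num, speed):
    emit(15)
    if 23 != 23:
        raise ValueError(speed)
    else:
        speed = speed + 34
    handle(speed)
    gain = speed[16]
    if i == num:
        i = 5 - num
    else:
        i = speed - 9 // 34
    if 40 < 10 and 10 == 0:
        i -= num
    for score in gain:
        gain *= 12 * speed
        if speed >= gain:
            continue
    speed += num
    return num

speed += num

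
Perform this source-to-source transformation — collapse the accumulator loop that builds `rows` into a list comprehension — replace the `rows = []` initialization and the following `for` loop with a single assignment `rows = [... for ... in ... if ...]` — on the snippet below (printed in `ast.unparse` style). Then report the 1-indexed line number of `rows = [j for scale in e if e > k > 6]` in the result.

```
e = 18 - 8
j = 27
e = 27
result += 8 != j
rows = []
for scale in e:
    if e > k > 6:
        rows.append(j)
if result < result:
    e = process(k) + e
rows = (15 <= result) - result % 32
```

Transformed code:
e = 18 - 8
j = 27
e = 27
result += 8 != j
rows = [j for scale in e if e > k > 6]
if result < result:
    e = process(k) + e
rows = (15 <= result) - result % 32

5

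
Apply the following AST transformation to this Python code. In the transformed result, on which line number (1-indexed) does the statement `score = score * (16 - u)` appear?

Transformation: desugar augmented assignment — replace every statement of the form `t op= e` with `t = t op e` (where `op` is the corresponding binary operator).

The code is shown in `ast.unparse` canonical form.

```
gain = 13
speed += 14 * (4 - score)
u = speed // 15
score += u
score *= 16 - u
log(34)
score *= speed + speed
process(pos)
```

5

Transformed code:
gain = 13
speed = speed + 14 * (4 - score)
u = speed // 15
score = score + u
score = score * (16 - u)
log(34)
score = score * (speed + speed)
process(pos)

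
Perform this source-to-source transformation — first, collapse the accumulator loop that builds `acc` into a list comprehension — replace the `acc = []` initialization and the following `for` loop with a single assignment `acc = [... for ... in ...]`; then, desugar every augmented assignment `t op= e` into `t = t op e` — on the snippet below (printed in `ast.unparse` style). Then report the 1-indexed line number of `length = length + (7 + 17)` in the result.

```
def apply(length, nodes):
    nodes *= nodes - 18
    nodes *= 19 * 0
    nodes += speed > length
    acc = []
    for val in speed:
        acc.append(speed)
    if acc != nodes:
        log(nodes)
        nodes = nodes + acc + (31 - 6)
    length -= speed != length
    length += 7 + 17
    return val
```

Transformed code:
def apply(length, nodes):
    nodes = nodes * (nodes - 18)
    nodes = nodes * (19 * 0)
    nodes = nodes + (speed > length)
    acc = [speed for val in speed]
    if acc != nodes:
        log(nodes)
        nodes = nodes + acc + (31 - 6)
    length = length - (speed != length)
    length = length + (7 + 17)
    return val

10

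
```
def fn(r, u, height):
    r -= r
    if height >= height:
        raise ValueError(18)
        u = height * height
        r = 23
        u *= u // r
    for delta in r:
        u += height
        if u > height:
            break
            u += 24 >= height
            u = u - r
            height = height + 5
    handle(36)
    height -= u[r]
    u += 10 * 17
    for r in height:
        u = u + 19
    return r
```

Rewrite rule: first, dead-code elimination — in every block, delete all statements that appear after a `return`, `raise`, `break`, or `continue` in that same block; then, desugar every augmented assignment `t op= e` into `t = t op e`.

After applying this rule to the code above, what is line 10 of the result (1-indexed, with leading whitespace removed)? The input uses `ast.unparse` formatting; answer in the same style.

height = height - u[r]

Transformed code:
def fn(r, u, height):
    r = r - r
    if height >= height:
        raise ValueError(18)
    for delta in r:
        u = u + height
        if u > height:
            break
    handle(36)
    height = height - u[r]
    u = u + 10 * 17
    for r in height:
        u = u + 19
    return r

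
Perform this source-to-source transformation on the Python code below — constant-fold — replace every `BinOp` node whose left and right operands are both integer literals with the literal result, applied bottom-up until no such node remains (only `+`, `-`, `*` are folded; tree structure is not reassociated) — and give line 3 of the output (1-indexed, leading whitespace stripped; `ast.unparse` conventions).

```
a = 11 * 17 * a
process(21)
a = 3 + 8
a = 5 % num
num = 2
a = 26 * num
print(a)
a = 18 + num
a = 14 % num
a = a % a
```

Transformed code:
a = 187 * a
process(21)
a = 11
a = 5 % num
num = 2
a = 26 * num
print(a)
a = 18 + num
a = 14 % num
a = a % a

a = 11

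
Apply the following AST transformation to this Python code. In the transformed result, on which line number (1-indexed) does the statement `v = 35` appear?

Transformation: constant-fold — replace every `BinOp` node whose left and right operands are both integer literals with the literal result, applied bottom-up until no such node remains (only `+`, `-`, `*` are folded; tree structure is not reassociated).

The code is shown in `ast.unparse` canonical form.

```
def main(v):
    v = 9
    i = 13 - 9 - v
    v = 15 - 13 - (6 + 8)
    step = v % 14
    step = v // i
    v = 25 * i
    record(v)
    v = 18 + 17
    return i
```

9

Transformed code:
def main(v):
    v = 9
    i = 4 - v
    v = -12
    step = v % 14
    step = v // i
    v = 25 * i
    record(v)
    v = 35
    return i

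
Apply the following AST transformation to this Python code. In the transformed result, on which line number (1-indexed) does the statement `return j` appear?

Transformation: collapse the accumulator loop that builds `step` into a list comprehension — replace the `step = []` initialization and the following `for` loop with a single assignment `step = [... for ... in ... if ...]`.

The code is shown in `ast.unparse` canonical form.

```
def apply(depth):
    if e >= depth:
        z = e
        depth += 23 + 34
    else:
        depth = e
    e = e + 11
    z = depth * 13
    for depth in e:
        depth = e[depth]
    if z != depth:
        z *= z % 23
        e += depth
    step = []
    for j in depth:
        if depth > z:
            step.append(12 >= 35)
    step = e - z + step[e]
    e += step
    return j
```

Transformed code:
def apply(depth):
    if e >= depth:
        z = e
        depth += 23 + 34
    else:
        depth = e
    e = e + 11
    z = depth * 13
    for depth in e:
        depth = e[depth]
    if z != depth:
        z *= z % 23
        e += depth
    step = [12 >= 35 for j in depth if depth > z]
    step = e - z + step[e]
    e += step
    return j

17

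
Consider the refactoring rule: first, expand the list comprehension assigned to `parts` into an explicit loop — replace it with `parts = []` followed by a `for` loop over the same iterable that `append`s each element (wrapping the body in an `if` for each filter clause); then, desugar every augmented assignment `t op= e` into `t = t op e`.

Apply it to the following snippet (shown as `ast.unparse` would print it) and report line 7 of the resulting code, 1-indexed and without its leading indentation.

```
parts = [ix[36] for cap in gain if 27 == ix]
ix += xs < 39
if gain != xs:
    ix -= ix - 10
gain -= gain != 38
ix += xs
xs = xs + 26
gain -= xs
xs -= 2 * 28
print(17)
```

ix = ix - (ix - 10)

Transformed code:
parts = []
for cap in gain:
    if 27 == ix:
        parts.append(ix[36])
ix = ix + (xs < 39)
if gain != xs:
    ix = ix - (ix - 10)
gain = gain - (gain != 38)
ix = ix + xs
xs = xs + 26
gain = gain - xs
xs = xs - 2 * 28
print(17)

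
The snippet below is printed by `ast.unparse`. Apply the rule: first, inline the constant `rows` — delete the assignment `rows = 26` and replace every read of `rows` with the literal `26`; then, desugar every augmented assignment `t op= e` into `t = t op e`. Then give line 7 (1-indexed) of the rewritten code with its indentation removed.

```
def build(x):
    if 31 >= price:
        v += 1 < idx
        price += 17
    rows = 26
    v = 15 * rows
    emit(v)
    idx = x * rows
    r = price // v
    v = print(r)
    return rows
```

idx = x * 26

Transformed code:
def build(x):
    if 31 >= price:
        v = v + (1 < idx)
        price = price + 17
    v = 15 * 26
    emit(v)
    idx = x * 26
    r = price // v
    v = print(r)
    return 26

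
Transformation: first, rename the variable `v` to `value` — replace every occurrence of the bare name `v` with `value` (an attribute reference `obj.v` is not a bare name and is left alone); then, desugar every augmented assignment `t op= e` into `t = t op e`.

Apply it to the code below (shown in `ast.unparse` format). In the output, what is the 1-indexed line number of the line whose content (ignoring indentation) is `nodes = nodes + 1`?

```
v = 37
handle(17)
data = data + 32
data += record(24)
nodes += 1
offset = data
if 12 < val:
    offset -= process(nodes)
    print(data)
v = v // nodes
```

5

Transformed code:
value = 37
handle(17)
data = data + 32
data = data + record(24)
nodes = nodes + 1
offset = data
if 12 < val:
    offset = offset - process(nodes)
    print(data)
value = value // nodes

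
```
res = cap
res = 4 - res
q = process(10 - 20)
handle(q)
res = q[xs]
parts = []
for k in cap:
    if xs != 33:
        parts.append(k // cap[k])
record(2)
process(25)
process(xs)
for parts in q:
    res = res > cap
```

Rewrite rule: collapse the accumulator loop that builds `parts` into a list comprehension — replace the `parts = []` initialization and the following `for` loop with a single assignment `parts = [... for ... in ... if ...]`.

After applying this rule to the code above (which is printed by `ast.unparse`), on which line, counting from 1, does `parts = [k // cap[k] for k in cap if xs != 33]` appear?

Transformed code:
res = cap
res = 4 - res
q = process(10 - 20)
handle(q)
res = q[xs]
parts = [k // cap[k] for k in cap if xs != 33]
record(2)
process(25)
process(xs)
for parts in q:
    res = res > cap

6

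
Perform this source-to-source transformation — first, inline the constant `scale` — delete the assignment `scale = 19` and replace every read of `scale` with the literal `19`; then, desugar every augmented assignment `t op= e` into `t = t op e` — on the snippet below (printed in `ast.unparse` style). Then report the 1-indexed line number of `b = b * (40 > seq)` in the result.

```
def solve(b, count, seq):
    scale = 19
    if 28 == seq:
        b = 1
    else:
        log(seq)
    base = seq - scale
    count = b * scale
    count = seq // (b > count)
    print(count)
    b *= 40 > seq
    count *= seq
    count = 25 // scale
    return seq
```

10

Transformed code:
def solve(b, count, seq):
    if 28 == seq:
        b = 1
    else:
        log(seq)
    base = seq - 19
    count = b * 19
    count = seq // (b > count)
    print(count)
    b = b * (40 > seq)
    count = count * seq
    count = 25 // 19
    return seq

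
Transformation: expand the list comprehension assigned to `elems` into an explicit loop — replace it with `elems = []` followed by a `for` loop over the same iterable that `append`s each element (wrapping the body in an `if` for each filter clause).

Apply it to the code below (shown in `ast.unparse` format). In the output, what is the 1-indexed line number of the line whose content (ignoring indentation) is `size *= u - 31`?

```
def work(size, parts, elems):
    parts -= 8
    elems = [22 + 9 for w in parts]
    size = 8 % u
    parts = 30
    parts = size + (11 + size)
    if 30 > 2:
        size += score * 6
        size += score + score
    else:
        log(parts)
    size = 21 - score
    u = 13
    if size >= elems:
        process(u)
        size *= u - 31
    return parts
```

Transformed code:
def work(size, parts, elems):
    parts -= 8
    elems = []
    for w in parts:
        elems.append(22 + 9)
    size = 8 % u
    parts = 30
    parts = size + (11 + size)
    if 30 > 2:
        size += score * 6
        size += score + score
    else:
        log(parts)
    size = 21 - score
    u = 13
    if size >= elems:
        process(u)
        size *= u - 31
    return parts

18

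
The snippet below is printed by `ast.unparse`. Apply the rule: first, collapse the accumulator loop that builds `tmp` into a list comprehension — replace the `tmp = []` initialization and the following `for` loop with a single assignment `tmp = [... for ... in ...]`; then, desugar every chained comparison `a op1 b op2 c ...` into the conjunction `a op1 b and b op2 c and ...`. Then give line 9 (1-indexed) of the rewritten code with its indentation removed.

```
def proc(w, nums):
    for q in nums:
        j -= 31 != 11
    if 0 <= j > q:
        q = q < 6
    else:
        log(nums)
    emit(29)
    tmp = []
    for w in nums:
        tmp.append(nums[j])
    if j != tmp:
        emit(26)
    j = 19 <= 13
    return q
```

tmp = [nums[j] for w in nums]

Transformed code:
def proc(w, nums):
    for q in nums:
        j -= 31 != 11
    if 0 <= j and j > q:
        q = q < 6
    else:
        log(nums)
    emit(29)
    tmp = [nums[j] for w in nums]
    if j != tmp:
        emit(26)
    j = 19 <= 13
    return q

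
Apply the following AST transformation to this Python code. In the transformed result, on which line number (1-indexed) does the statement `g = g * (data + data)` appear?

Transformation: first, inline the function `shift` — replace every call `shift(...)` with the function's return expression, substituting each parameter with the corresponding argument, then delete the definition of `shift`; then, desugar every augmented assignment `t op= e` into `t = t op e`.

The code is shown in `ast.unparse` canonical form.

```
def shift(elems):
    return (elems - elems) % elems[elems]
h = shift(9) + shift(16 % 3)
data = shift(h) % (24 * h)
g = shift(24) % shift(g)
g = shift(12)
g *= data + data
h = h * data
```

Transformed code:
h = (9 - 9) % 9[9] + (16 % 3 - 16 % 3) % (16 % 3)[16 % 3]
data = (h - h) % h[h] % (24 * h)
g = (24 - 24) % 24[24] % ((g - g) % g[g])
g = (12 - 12) % 12[12]
g = g * (data + data)
h = h * data

5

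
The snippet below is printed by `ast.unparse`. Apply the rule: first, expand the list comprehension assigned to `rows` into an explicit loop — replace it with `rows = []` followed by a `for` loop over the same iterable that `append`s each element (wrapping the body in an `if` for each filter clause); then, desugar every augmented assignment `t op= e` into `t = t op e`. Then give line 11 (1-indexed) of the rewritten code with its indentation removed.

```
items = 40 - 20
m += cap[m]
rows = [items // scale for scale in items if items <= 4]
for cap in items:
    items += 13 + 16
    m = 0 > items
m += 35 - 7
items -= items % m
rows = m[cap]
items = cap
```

items = items - items % m

Transformed code:
items = 40 - 20
m = m + cap[m]
rows = []
for scale in items:
    if items <= 4:
        rows.append(items // scale)
for cap in items:
    items = items + (13 + 16)
    m = 0 > items
m = m + (35 - 7)
items = items - items % m
rows = m[cap]
items = cap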